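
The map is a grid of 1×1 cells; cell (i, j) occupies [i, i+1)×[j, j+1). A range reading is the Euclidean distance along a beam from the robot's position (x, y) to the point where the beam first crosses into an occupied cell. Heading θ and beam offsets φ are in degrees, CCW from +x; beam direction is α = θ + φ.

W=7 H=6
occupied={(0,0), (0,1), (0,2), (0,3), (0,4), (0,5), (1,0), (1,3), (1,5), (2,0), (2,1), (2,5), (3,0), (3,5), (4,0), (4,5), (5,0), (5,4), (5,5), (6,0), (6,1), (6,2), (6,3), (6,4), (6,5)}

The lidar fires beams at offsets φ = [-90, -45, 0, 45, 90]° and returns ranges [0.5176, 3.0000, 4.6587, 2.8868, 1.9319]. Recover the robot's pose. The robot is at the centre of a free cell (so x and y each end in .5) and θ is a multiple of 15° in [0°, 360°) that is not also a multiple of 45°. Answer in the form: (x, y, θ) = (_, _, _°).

The pose lattice has 17·16 = 272 candidates. Test each by forward raycasting.
  (5.5, 3.5, 300°): beam 1 = 3.0000 ≠ 0.5176 ✗
  (3.5, 1.5, 150°): beam 1 = 3.0000 ≠ 0.5176 ✗
  (1.5, 1.5, 120°): beam 1 = 0.5774 ≠ 0.5176 ✗
  …
  (5.5, 3.5, 195°): r_1=0.5176, r_2=3.0000, r_3=4.6587, r_4=2.8868, r_5=1.9319 — all match ✓
Only this pose fits every beam.

(x, y, θ) = (5.5, 3.5, 195°)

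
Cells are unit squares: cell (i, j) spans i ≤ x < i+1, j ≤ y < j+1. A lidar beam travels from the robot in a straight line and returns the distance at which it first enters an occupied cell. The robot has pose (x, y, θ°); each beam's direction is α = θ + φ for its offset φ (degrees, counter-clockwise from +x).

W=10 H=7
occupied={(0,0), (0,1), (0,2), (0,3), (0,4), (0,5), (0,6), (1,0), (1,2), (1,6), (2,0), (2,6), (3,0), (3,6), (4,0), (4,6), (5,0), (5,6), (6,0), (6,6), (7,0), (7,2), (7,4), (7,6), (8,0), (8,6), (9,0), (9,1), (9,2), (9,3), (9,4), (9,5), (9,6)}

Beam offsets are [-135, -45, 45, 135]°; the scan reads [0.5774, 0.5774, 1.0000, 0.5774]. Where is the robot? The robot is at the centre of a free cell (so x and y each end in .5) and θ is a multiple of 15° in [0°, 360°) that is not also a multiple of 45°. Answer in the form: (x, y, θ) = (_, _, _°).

(x, y, θ) = (1.5, 1.5, 285°)

Enumerate (i+0.5, j+0.5, θ) over the 37 free cells and 16 admissible headings. For each, cast all 4 beams and compare to the given ranges.
  (4.5, 1.5, 60°): beam 1 = 0.5176 ≠ 0.5774 ✗
  (3.5, 1.5, 165°): beam 1 = 5.0000 ≠ 0.5774 ✗
  (7.5, 3.5, 210°): beam 1 = 0.5176 ≠ 0.5774 ✗
  (3.5, 3.5, 15°): beam 1 = 2.8868 ≠ 0.5774 ✗
  …
  (1.5, 1.5, 285°): r_1=0.5774, r_2=0.5774, r_3=1.0000, r_4=0.5774 — all match ✓
Unique over the lattice → pose = (1.5, 1.5, 285°).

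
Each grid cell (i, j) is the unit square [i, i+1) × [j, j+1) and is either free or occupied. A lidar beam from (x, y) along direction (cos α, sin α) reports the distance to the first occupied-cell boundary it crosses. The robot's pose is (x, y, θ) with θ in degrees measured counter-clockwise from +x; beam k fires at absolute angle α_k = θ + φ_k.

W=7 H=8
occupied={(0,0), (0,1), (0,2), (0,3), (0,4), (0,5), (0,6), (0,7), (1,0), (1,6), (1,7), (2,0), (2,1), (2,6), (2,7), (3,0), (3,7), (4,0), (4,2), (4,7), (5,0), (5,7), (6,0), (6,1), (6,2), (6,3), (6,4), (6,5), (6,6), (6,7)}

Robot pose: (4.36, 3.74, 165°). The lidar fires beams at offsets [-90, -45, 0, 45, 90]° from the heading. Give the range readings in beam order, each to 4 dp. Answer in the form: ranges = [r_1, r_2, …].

beam 1: φ=-90°, α=75°
  direction (0.2588, 0.9659); cell (4,3); t to first gridline: x 2.4728, y 0.2692 (then +3.8637 / +1.0353)
    (4,4) via y @ 0.2692
    (4,5) via y @ 1.3044
    (4,6) via y @ 2.3397
    (5,6) via x @ 2.4728
    (5,7) via y @ 3.3750  # hit
  → r_1 = 3.3750
beam 2: φ=-45°, α=120°
  direction (-0.5000, 0.8660); cell (4,3); t to first gridline: x 0.7200, y 0.3002 (then +2.0000 / +1.1547)
    (4,4) via y @ 0.3002
    (3,4) via x @ 0.7200
    (3,5) via y @ 1.4549
    (3,6) via y @ 2.6096
    (2,6) via x @ 2.7200  # hit
  → r_2 = 2.7200
beam 3: φ=0°, α=165°
  direction (-0.9659, 0.2588); cell (4,3); t to first gridline: x 0.3727, y 1.0046 (then +1.0353 / +3.8637)
    (3,3) via x @ 0.3727
    (3,4) via y @ 1.0046
    (2,4) via x @ 1.4080
    (1,4) via x @ 2.4433
    (0,4) via x @ 3.4785  # hit
  → r_3 = 3.4785
beam 4: φ=45°, α=210°
  direction (-0.8660, -0.5000); cell (4,3); t to first gridline: x 0.4157, y 1.4800 (then +1.1547 / +2.0000)
    (3,3) via x @ 0.4157
    (3,2) via y @ 1.4800
    (2,2) via x @ 1.5704
    (1,2) via x @ 2.7251
    (1,1) via y @ 3.4800
    (0,1) via x @ 3.8798  # hit
  → r_4 = 3.8798
beam 5: φ=90°, α=255°
  direction (-0.2588, -0.9659); cell (4,3); t to first gridline: x 1.3909, y 0.7661 (then +3.8637 / +1.0353)
    (4,2) via y @ 0.7661  # hit
  → r_5 = 0.7661

ranges = [3.3750, 2.7200, 3.4785, 3.8798, 0.7661]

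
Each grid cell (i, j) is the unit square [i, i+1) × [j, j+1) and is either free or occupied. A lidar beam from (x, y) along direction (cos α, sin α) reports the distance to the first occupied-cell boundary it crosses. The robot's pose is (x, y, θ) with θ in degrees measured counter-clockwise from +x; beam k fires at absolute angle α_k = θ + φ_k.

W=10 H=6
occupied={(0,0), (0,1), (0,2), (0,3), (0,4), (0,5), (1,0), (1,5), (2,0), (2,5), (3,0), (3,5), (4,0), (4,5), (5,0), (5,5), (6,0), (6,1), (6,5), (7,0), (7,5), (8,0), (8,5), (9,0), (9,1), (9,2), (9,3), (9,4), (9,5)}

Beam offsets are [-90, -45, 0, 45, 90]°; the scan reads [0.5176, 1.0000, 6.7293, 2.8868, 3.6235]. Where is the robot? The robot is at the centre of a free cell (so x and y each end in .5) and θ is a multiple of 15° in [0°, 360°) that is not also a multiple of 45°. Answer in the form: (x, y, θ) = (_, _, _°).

The pose lattice has 31·16 = 496 candidates. Test each by forward raycasting.
  (8.5, 3.5, 345°): beam 1 = 2.5882 ≠ 0.5176 ✗
  (3.5, 4.5, 165°): beam 2 = 0.5774 ≠ 1.0000 ✗
  (3.5, 4.5, 60°): beam 1 = 6.3509 ≠ 0.5176 ✗
  (7.5, 1.5, 345°): beam 2 = 0.5774 ≠ 1.0000 ✗
  …
  (7.5, 4.5, 195°): r_1=0.5176, r_2=1.0000, r_3=6.7293, r_4=2.8868, r_5=3.6235 — all match ✓
No second candidate reproduces the full scan.

(x, y, θ) = (7.5, 4.5, 195°)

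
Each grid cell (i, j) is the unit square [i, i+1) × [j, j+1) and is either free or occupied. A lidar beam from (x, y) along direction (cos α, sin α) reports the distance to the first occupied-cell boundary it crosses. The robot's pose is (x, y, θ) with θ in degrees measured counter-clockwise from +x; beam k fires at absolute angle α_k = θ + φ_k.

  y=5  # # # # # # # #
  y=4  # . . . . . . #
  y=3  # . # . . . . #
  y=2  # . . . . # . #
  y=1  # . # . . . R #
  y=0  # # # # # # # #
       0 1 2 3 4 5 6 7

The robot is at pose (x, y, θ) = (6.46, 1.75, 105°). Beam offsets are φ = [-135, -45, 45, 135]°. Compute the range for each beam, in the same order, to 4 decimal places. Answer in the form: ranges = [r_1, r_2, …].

ranges = [0.6235, 1.0800, 0.5312, 0.8660]

beam 1: φ=-135°, α=330°
  d=(0.8660,-0.5000)  start (6,1)  tX=0.6235 tY=1.5000  stride 1/|dx|=1.1547 1/|dy|=2.0000
    cross x-line → (7,1), t=0.6235 (wall)
  → r_1 = 0.6235
beam 2: φ=-45°, α=60°
  d=(0.5000,0.8660)  start (6,1)  tX=1.0800 tY=0.2887  stride 1/|dx|=2.0000 1/|dy|=1.1547
    cross y-line → (6,2), t=0.2887
    cross x-line → (7,2), t=1.0800 (wall)
  → r_2 = 1.0800
beam 3: φ=45°, α=150°
  d=(-0.8660,0.5000)  start (6,1)  tX=0.5312 tY=0.5000  stride 1/|dx|=1.1547 1/|dy|=2.0000
    cross y-line → (6,2), t=0.5000
    cross x-line → (5,2), t=0.5312 (wall)
  → r_3 = 0.5312
beam 4: φ=135°, α=240°
  d=(-0.5000,-0.8660)  start (6,1)  tX=0.9200 tY=0.8660  stride 1/|dx|=2.0000 1/|dy|=1.1547
    cross y-line → (6,0), t=0.8660 (wall)
  → r_4 = 0.8660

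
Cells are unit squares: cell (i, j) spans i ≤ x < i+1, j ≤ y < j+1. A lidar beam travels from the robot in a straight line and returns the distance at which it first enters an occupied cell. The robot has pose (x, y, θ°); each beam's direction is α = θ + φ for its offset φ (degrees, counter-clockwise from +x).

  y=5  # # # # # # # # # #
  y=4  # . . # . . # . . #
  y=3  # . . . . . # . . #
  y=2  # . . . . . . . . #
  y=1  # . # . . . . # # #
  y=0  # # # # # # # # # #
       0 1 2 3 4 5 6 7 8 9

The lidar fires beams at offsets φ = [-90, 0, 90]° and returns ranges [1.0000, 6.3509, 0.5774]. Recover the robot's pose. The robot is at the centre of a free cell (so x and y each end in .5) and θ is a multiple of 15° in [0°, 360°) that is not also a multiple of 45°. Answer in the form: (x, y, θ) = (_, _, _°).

The pose lattice has 26·16 = 416 candidates. Test each by forward raycasting.
  (3.5, 2.5, 60°): beam 1 = 3.0000 ≠ 1.0000 ✗
  (1.5, 3.5, 255°): beam 1 = 0.5176 ≠ 1.0000 ✗
  (4.5, 3.5, 330°): beam 1 = 2.8868 ≠ 1.0000 ✗
  (8.5, 4.5, 30°): beam 2 = 0.5774 ≠ 6.3509 ✗
  (1.5, 2.5, 105°): beam 1 = 4.6587 ≠ 1.0000 ✗
  …
  (1.5, 4.5, 330°): r_1=1.0000, r_2=6.3509, r_3=0.5774 — all match ✓
Unique over the lattice → pose = (1.5, 4.5, 330°).

(x, y, θ) = (1.5, 4.5, 330°)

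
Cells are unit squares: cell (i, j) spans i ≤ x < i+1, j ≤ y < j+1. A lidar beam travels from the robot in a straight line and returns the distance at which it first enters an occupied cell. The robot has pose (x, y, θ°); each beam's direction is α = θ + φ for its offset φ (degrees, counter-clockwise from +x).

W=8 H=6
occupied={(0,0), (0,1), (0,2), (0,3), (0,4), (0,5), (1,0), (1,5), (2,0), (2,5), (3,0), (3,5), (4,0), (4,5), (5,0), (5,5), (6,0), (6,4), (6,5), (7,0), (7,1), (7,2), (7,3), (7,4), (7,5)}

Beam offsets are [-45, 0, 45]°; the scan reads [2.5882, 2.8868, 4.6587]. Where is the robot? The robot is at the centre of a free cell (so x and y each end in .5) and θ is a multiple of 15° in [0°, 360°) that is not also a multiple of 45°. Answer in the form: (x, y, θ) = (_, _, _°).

(x, y, θ) = (2.5, 3.5, 300°)

The pose lattice has 23·16 = 368 candidates. Test each by forward raycasting.
  (3.5, 4.5, 120°): beam 1 = 0.5176 ≠ 2.5882 ✗
  (4.5, 3.5, 210°): beam 1 = 3.6235 ≠ 2.5882 ✗
  (1.5, 1.5, 150°): beam 1 = 1.9319 ≠ 2.5882 ✗
  …
  (2.5, 3.5, 300°): r_1=2.5882, r_2=2.8868, r_3=4.6587 — all match ✓
Unique over the lattice → pose = (2.5, 3.5, 300°).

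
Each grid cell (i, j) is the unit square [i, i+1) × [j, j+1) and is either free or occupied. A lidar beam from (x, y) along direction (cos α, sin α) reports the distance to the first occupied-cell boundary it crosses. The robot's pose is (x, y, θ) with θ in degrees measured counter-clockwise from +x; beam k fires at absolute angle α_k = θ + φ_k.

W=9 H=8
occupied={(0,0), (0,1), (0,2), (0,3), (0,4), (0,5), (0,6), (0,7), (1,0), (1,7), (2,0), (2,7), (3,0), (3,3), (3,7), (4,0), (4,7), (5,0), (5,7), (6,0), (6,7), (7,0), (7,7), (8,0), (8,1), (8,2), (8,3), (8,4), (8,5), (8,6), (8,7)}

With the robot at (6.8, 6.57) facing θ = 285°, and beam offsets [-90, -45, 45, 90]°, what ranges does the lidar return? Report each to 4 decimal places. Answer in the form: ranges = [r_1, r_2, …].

ranges = [6.0046, 6.4317, 1.3856, 1.2423]

beam 1: φ=-90°, α=195°
  dir = (cos 195°, sin 195°) = (-0.9659, -0.2588); from cell (6,6)
  next x-line at t=0.8282, next y-line at t=2.2023; Δt_x=1.0353, Δt_y=3.8637
    x: enter (5,6) at t=0.8282
    x: enter (4,6) at t=1.8635
    y: enter (4,5) at t=2.2023
    x: enter (3,5) at t=2.8988
    x: enter (2,5) at t=3.9340
    x: enter (1,5) at t=4.9693
    x: enter (0,5) at t=6.0046 ← occupied
  → r_1 = 6.0046
beam 2: φ=-45°, α=240°
  dir = (cos 240°, sin 240°) = (-0.5000, -0.8660); from cell (6,6)
  next x-line at t=1.6000, next y-line at t=0.6582; Δt_x=2.0000, Δt_y=1.1547
    y: enter (6,5) at t=0.6582
    x: enter (5,5) at t=1.6000
    y: enter (5,4) at t=1.8129
    y: enter (5,3) at t=2.9676
    x: enter (4,3) at t=3.6000
    y: enter (4,2) at t=4.1223
    y: enter (4,1) at t=5.2770
    x: enter (3,1) at t=5.6000
    y: enter (3,0) at t=6.4317 ← occupied
  → r_2 = 6.4317
beam 3: φ=45°, α=330°
  dir = (cos 330°, sin 330°) = (0.8660, -0.5000); from cell (6,6)
  next x-line at t=0.2309, next y-line at t=1.1400; Δt_x=1.1547, Δt_y=2.0000
    x: enter (7,6) at t=0.2309
    y: enter (7,5) at t=1.1400
    x: enter (8,5) at t=1.3856 ← occupied
  → r_3 = 1.3856
beam 4: φ=90°, α=15°
  dir = (cos 15°, sin 15°) = (0.9659, 0.2588); from cell (6,6)
  next x-line at t=0.2071, next y-line at t=1.6614; Δt_x=1.0353, Δt_y=3.8637
    x: enter (7,6) at t=0.2071
    x: enter (8,6) at t=1.2423 ← occupied
  → r_4 = 1.2423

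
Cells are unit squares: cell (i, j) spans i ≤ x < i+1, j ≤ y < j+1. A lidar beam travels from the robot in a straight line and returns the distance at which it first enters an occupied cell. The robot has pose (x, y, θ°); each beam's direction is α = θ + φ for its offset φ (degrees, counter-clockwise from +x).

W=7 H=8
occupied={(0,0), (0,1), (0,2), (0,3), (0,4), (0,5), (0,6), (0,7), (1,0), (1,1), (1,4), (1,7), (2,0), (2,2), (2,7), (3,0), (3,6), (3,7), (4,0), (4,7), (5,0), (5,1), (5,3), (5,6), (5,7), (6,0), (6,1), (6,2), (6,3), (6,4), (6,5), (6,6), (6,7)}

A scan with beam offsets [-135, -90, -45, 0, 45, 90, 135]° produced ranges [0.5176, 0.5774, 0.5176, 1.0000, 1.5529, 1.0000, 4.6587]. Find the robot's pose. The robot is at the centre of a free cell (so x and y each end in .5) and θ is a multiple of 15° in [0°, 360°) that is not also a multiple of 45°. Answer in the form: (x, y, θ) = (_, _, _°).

(x, y, θ) = (1.5, 3.5, 240°)

Candidates: 23 free-cell centres × 16 headings = 368 poses. Raycast each; keep the one whose scan matches to 4 dp.
  (3.5, 5.5, 240°): beam 2 = 2.8868 ≠ 0.5774 ✗
  (3.5, 2.5, 120°): beam 1 = 1.9319 ≠ 0.5176 ✗
  (3.5, 1.5, 255°): beam 1 = 1.0000 ≠ 0.5176 ✗
  (5.5, 4.5, 330°): beam 1 = 4.6587 ≠ 0.5176 ✗
  (2.5, 3.5, 330°): beam 1 = 1.5529 ≠ 0.5176 ✗
  …
  (1.5, 3.5, 240°): r_1=0.5176, r_2=0.5774, r_3=0.5176, r_4=1.0000, r_5=1.5529, r_6=1.0000, r_7=4.6587 — all match ✓
Unique over the lattice → pose = (1.5, 3.5, 240°).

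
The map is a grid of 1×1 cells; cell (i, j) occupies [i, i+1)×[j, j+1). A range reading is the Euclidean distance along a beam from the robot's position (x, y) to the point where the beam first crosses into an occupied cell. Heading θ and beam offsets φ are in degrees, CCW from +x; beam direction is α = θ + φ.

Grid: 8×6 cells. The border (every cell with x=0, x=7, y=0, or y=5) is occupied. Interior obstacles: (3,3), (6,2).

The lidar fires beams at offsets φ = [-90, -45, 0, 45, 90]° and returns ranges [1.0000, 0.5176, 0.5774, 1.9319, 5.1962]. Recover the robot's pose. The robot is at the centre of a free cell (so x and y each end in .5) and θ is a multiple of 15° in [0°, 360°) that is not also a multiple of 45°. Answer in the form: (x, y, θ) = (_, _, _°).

(x, y, θ) = (2.5, 1.5, 300°)

Enumerate (i+0.5, j+0.5, θ) over the 22 free cells and 16 admissible headings. For each, cast all 5 beams and compare to the given ranges.
  (6.5, 1.5, 300°): beam 4 = 0.5176 ≠ 1.9319 ✗
  (6.5, 1.5, 210°): beam 1 = 0.5774 ≠ 1.0000 ✗
  (3.5, 4.5, 120°): beam 5 = 2.8868 ≠ 5.1962 ✗
  (4.5, 4.5, 105°): beam 1 = 1.9319 ≠ 1.0000 ✗
  (6.5, 4.5, 195°): beam 1 = 0.5176 ≠ 1.0000 ✗
  …
  (2.5, 1.5, 300°): r_1=1.0000, r_2=0.5176, r_3=0.5774, r_4=1.9319, r_5=5.1962 — all match ✓
No second candidate reproduces the full scan.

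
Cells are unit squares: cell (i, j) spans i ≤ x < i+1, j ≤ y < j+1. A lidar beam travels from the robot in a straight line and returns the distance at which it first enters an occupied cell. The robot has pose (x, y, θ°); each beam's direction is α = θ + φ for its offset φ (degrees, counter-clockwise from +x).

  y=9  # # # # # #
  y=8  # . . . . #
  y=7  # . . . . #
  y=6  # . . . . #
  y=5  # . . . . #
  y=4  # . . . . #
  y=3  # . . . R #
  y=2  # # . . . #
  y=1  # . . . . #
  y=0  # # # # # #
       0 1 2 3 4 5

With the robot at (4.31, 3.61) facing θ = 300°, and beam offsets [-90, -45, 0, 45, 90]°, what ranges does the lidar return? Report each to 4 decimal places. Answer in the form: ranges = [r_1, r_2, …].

beam 1: φ=-90°, α=210°
  direction (-0.8660, -0.5000); cell (4,3); t to first gridline: x 0.3580, y 1.2200 (then +1.1547 / +2.0000)
    (3,3) via x @ 0.3580
    (3,2) via y @ 1.2200
    (2,2) via x @ 1.5127
    (1,2) via x @ 2.6674  # hit
  → r_1 = 2.6674
beam 2: φ=-45°, α=255°
  direction (-0.2588, -0.9659); cell (4,3); t to first gridline: x 1.1977, y 0.6315 (then +3.8637 / +1.0353)
    (4,2) via y @ 0.6315
    (3,2) via x @ 1.1977
    (3,1) via y @ 1.6668
    (3,0) via y @ 2.7021  # hit
  → r_2 = 2.7021
beam 3: φ=0°, α=300°
  direction (0.5000, -0.8660); cell (4,3); t to first gridline: x 1.3800, y 0.7044 (then +2.0000 / +1.1547)
    (4,2) via y @ 0.7044
    (5,2) via x @ 1.3800  # hit
  → r_3 = 1.3800
beam 4: φ=45°, α=345°
  direction (0.9659, -0.2588); cell (4,3); t to first gridline: x 0.7143, y 2.3569 (then +1.0353 / +3.8637)
    (5,3) via x @ 0.7143  # hit
  → r_4 = 0.7143
beam 5: φ=90°, α=30°
  direction (0.8660, 0.5000); cell (4,3); t to first gridline: x 0.7967, y 0.7800 (then +1.1547 / +2.0000)
    (4,4) via y @ 0.7800
    (5,4) via x @ 0.7967  # hit
  → r_5 = 0.7967

ranges = [2.6674, 2.7021, 1.3800, 0.7143, 0.7967]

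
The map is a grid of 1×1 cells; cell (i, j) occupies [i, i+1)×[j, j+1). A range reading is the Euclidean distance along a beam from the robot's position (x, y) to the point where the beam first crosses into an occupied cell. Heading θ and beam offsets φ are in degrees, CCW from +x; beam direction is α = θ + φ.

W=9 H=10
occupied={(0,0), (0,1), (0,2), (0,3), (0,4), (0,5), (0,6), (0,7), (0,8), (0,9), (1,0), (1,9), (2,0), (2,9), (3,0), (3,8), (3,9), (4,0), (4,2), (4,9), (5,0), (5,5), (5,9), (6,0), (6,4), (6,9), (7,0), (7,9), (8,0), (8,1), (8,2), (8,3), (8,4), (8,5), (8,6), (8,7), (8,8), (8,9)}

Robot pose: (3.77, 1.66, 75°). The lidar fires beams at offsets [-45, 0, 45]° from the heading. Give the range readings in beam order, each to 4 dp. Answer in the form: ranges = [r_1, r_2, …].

ranges = [0.6800, 0.8887, 5.5400]

beam 1: φ=-45°, α=30°
  d=(0.8660,0.5000)  start (3,1)  tX=0.2656 tY=0.6800  stride 1/|dx|=1.1547 1/|dy|=2.0000
    cross x-line → (4,1), t=0.2656
    cross y-line → (4,2), t=0.6800 (wall)
  → r_1 = 0.6800
beam 2: φ=0°, α=75°
  d=(0.2588,0.9659)  start (3,1)  tX=0.8887 tY=0.3520  stride 1/|dx|=3.8637 1/|dy|=1.0353
    cross y-line → (3,2), t=0.3520
    cross x-line → (4,2), t=0.8887 (wall)
  → r_2 = 0.8887
beam 3: φ=45°, α=120°
  d=(-0.5000,0.8660)  start (3,1)  tX=1.5400 tY=0.3926  stride 1/|dx|=2.0000 1/|dy|=1.1547
    cross y-line → (3,2), t=0.3926
    cross x-line → (2,2), t=1.5400
    cross y-line → (2,3), t=1.5473
    cross y-line → (2,4), t=2.7020
    cross x-line → (1,4), t=3.5400
    cross y-line → (1,5), t=3.8567
    cross y-line → (1,6), t=5.0114
    cross x-line → (0,6), t=5.5400 (wall)
  → r_3 = 5.5400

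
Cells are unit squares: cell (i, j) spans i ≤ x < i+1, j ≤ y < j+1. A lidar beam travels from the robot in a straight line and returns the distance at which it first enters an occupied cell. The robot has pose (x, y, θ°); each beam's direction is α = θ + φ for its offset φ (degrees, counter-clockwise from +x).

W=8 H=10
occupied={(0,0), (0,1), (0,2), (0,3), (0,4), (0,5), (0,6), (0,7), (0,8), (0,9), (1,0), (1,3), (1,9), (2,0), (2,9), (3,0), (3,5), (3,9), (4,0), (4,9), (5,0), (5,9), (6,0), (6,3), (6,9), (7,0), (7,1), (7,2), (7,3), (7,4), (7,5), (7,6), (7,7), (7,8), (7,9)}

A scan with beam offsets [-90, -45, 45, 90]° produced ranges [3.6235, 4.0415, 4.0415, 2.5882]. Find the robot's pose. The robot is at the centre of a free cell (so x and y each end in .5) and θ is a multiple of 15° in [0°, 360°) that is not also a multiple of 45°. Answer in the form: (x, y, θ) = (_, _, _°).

Candidates: 45 free-cell centres × 16 headings = 720 poses. Raycast each; keep the one whose scan matches to 4 dp.
  (4.5, 3.5, 15°): beam 1 = 2.5882 ≠ 3.6235 ✗
  (6.5, 7.5, 255°): beam 1 = 5.6940 ≠ 3.6235 ✗
  (4.5, 3.5, 120°): beam 1 = 2.8868 ≠ 3.6235 ✗
  (1.5, 5.5, 240°): beam 1 = 0.5774 ≠ 3.6235 ✗
  …
  (4.5, 7.5, 255°): r_1=3.6235, r_2=4.0415, r_3=4.0415, r_4=2.5882 — all match ✓
Only this pose fits every beam.

(x, y, θ) = (4.5, 7.5, 255°)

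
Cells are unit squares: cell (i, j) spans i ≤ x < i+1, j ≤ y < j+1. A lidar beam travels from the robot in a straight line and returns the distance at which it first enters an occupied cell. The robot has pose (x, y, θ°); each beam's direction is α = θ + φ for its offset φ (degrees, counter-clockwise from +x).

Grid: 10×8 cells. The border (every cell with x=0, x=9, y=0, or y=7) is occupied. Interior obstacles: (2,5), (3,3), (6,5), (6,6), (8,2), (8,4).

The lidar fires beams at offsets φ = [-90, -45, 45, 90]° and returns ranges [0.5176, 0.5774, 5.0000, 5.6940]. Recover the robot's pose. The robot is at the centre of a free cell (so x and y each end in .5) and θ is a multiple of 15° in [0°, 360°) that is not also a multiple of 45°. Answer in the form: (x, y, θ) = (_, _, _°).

(x, y, θ) = (4.5, 1.5, 345°)

The pose lattice has 42·16 = 672 candidates. Test each by forward raycasting.
  (1.5, 6.5, 105°): beam 1 = 1.9319 ≠ 0.5176 ✗
  (1.5, 6.5, 285°): beam 2 = 1.0000 ≠ 0.5774 ✗
  (5.5, 6.5, 75°): beam 3 = 0.5774 ≠ 5.0000 ✗
  (3.5, 6.5, 195°): beam 2 = 1.0000 ≠ 0.5774 ✗
  …
  (4.5, 1.5, 345°): r_1=0.5176, r_2=0.5774, r_3=5.0000, r_4=5.6940 — all match ✓
No second candidate reproduces the full scan.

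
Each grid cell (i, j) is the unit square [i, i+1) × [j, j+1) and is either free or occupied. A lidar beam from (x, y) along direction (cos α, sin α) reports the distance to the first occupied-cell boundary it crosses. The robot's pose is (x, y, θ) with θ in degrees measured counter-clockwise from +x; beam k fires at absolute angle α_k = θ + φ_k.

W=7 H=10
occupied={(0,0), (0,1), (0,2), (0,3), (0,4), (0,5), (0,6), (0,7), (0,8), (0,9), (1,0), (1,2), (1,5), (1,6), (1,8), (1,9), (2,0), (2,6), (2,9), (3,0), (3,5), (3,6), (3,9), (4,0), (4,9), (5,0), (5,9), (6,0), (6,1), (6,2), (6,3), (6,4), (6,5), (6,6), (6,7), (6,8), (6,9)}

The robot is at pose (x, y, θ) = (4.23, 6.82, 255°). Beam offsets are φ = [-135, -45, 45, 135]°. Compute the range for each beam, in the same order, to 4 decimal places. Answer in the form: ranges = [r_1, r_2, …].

beam 1: φ=-135°, α=120°
  direction (-0.5000, 0.8660); cell (4,6); t to first gridline: x 0.4600, y 0.2078 (then +2.0000 / +1.1547)
    (4,7) via y @ 0.2078
    (3,7) via x @ 0.4600
    (3,8) via y @ 1.3625
    (2,8) via x @ 2.4600
    (2,9) via y @ 2.5172  # hit
  → r_1 = 2.5172
beam 2: φ=-45°, α=210°
  direction (-0.8660, -0.5000); cell (4,6); t to first gridline: x 0.2656, y 1.6400 (then +1.1547 / +2.0000)
    (3,6) via x @ 0.2656  # hit
  → r_2 = 0.2656
beam 3: φ=45°, α=300°
  direction (0.5000, -0.8660); cell (4,6); t to first gridline: x 1.5400, y 0.9469 (then +2.0000 / +1.1547)
    (4,5) via y @ 0.9469
    (5,5) via x @ 1.5400
    (5,4) via y @ 2.1016
    (5,3) via y @ 3.2563
    (6,3) via x @ 3.5400  # hit
  → r_3 = 3.5400
beam 4: φ=135°, α=30°
  direction (0.8660, 0.5000); cell (4,6); t to first gridline: x 0.8891, y 0.3600 (then +1.1547 / +2.0000)
    (4,7) via y @ 0.3600
    (5,7) via x @ 0.8891
    (6,7) via x @ 2.0438  # hit
  → r_4 = 2.0438

ranges = [2.5172, 0.2656, 3.5400, 2.0438]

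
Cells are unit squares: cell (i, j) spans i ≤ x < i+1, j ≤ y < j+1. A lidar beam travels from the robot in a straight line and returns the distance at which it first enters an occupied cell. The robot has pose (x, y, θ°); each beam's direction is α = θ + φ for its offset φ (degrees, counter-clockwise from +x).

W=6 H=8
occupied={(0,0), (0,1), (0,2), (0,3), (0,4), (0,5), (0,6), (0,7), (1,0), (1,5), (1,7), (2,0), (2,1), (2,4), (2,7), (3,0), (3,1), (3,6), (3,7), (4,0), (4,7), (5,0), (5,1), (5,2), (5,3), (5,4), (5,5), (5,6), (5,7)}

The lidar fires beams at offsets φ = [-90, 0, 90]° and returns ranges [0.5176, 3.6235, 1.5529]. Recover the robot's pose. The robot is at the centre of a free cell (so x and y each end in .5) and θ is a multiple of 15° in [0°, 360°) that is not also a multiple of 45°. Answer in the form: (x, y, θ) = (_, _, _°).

(x, y, θ) = (3.5, 4.5, 285°)

Enumerate (i+0.5, j+0.5, θ) over the 19 free cells and 16 admissible headings. For each, cast all 3 beams and compare to the given ranges.
  (3.5, 5.5, 105°): beam 1 = 1.5529 ≠ 0.5176 ✗
  (4.5, 2.5, 255°): beam 1 = 3.6235 ≠ 0.5176 ✗
  (4.5, 4.5, 105°): beam 2 = 1.9319 ≠ 3.6235 ✗
  (4.5, 1.5, 105°): beam 2 = 4.6587 ≠ 3.6235 ✗
  …
  (3.5, 4.5, 285°): r_1=0.5176, r_2=3.6235, r_3=1.5529 — all match ✓
Only this pose fits every beam.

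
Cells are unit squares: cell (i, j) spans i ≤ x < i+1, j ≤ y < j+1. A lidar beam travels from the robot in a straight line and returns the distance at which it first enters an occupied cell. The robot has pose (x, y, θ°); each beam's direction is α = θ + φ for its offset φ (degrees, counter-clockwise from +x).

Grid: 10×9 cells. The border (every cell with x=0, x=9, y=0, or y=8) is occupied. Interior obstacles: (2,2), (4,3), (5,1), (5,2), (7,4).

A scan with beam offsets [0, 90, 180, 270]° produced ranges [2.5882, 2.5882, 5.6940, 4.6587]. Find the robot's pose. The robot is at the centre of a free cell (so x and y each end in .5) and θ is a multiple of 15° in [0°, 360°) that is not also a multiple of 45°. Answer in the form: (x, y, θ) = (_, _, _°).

Candidates: 51 free-cell centres × 16 headings = 816 poses. Raycast each; keep the one whose scan matches to 4 dp.
  (6.5, 7.5, 285°): beam 2 = 1.9319 ≠ 2.5882 ✗
  (6.5, 5.5, 60°): beam 1 = 2.8868 ≠ 2.5882 ✗
  (1.5, 2.5, 120°): beam 1 = 1.0000 ≠ 2.5882 ✗
  …
  (6.5, 5.5, 15°): r_1=2.5882, r_2=2.5882, r_3=5.6940, r_4=4.6587 — all match ✓
Unique over the lattice → pose = (6.5, 5.5, 15°).

(x, y, θ) = (6.5, 5.5, 15°)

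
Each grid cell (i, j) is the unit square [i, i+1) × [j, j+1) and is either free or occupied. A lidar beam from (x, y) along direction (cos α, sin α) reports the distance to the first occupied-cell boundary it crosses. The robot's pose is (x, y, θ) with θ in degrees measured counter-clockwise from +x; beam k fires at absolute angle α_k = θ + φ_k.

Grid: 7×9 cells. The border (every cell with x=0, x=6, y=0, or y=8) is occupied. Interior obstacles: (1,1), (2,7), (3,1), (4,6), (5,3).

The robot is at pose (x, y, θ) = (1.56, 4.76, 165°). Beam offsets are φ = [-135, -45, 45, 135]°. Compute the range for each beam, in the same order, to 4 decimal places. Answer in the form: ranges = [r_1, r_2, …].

ranges = [2.8175, 1.1200, 0.6466, 3.1870]

beam 1: φ=-135°, α=30°
  direction (0.8660, 0.5000); cell (1,4); t to first gridline: x 0.5081, y 0.4800 (then +1.1547 / +2.0000)
    (1,5) via y @ 0.4800
    (2,5) via x @ 0.5081
    (3,5) via x @ 1.6628
    (3,6) via y @ 2.4800
    (4,6) via x @ 2.8175  # hit
  → r_1 = 2.8175
beam 2: φ=-45°, α=120°
  direction (-0.5000, 0.8660); cell (1,4); t to first gridline: x 1.1200, y 0.2771 (then +2.0000 / +1.1547)
    (1,5) via y @ 0.2771
    (0,5) via x @ 1.1200  # hit
  → r_2 = 1.1200
beam 3: φ=45°, α=210°
  direction (-0.8660, -0.5000); cell (1,4); t to first gridline: x 0.6466, y 1.5200 (then +1.1547 / +2.0000)
    (0,4) via x @ 0.6466  # hit
  → r_3 = 0.6466
beam 4: φ=135°, α=300°
  direction (0.5000, -0.8660); cell (1,4); t to first gridline: x 0.8800, y 0.8776 (then +2.0000 / +1.1547)
    (1,3) via y @ 0.8776
    (2,3) via x @ 0.8800
    (2,2) via y @ 2.0323
    (3,2) via x @ 2.8800
    (3,1) via y @ 3.1870  # hit
  → r_4 = 3.1870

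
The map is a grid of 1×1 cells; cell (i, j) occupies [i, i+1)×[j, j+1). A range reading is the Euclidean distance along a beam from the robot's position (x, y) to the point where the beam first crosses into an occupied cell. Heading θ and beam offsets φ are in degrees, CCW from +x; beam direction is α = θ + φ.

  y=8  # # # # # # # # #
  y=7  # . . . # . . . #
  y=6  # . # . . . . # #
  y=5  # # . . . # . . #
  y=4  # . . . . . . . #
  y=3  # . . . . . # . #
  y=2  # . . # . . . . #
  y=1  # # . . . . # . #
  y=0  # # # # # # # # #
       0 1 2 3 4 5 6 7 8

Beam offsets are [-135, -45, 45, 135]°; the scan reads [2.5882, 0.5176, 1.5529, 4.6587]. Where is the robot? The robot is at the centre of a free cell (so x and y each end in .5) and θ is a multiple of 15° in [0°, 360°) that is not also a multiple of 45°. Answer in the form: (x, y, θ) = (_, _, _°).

The pose lattice has 40·16 = 640 candidates. Test each by forward raycasting.
  (6.5, 7.5, 255°): beam 1 = 0.5774 ≠ 2.5882 ✗
  (4.5, 6.5, 150°): beam 1 = 3.6235 ≠ 2.5882 ✗
  (5.5, 7.5, 30°): beam 1 = 1.5529 ≠ 2.5882 ✗
  (2.5, 2.5, 285°): beam 1 = 1.7321 ≠ 2.5882 ✗
  …
  (5.5, 3.5, 30°): r_1=2.5882, r_2=0.5176, r_3=1.5529, r_4=4.6587 — all match ✓
Only this pose fits every beam.

(x, y, θ) = (5.5, 3.5, 30°)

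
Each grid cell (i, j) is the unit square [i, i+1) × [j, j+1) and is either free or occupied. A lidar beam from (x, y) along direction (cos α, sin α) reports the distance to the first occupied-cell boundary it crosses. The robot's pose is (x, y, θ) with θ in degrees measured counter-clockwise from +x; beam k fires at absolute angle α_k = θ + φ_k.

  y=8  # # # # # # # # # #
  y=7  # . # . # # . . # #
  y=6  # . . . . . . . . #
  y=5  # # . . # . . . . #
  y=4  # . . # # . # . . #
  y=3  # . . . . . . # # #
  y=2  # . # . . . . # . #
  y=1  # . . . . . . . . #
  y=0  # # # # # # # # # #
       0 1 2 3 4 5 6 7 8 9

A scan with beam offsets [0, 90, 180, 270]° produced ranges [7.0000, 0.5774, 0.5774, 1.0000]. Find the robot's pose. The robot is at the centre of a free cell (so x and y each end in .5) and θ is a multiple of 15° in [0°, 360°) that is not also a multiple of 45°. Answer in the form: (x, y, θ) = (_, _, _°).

The pose lattice has 43·16 = 688 candidates. Test each by forward raycasting.
  (1.5, 6.5, 300°): beam 1 = 0.5774 ≠ 7.0000 ✗
  (5.5, 6.5, 15°): beam 1 = 2.5882 ≠ 7.0000 ✗
  (3.5, 3.5, 300°): beam 1 = 2.8868 ≠ 7.0000 ✗
  …
  (1.5, 4.5, 330°): r_1=7.0000, r_2=0.5774, r_3=0.5774, r_4=1.0000 — all match ✓
No second candidate reproduces the full scan.

(x, y, θ) = (1.5, 4.5, 330°)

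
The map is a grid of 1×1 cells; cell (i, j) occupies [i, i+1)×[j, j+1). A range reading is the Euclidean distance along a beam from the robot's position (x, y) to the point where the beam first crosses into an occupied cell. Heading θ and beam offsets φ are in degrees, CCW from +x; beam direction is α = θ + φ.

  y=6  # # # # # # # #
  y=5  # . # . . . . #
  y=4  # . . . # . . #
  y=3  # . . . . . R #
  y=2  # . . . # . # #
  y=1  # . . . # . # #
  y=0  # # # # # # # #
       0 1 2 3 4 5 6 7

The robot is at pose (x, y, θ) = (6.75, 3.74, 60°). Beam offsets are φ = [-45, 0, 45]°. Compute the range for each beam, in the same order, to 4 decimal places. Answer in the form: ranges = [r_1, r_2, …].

ranges = [0.2588, 0.5000, 2.3397]

beam 1: φ=-45°, α=15°
  cosα=0.9659 sinα=0.2588 | (6,3) | tMaxX 0.2588 tMaxY 1.0046 | tΔX 1.0353 tΔY 3.8637
    t=0.2588 [x] (7,3) — stop
  → r_1 = 0.2588
beam 2: φ=0°, α=60°
  cosα=0.5000 sinα=0.8660 | (6,3) | tMaxX 0.5000 tMaxY 0.3002 | tΔX 2.0000 tΔY 1.1547
    t=0.3002 [y] (6,4)
    t=0.5000 [x] (7,4) — stop
  → r_2 = 0.5000
beam 3: φ=45°, α=105°
  cosα=-0.2588 sinα=0.9659 | (6,3) | tMaxX 2.8978 tMaxY 0.2692 | tΔX 3.8637 tΔY 1.0353
    t=0.2692 [y] (6,4)
    t=1.3044 [y] (6,5)
    t=2.3397 [y] (6,6) — stop
  → r_3 = 2.3397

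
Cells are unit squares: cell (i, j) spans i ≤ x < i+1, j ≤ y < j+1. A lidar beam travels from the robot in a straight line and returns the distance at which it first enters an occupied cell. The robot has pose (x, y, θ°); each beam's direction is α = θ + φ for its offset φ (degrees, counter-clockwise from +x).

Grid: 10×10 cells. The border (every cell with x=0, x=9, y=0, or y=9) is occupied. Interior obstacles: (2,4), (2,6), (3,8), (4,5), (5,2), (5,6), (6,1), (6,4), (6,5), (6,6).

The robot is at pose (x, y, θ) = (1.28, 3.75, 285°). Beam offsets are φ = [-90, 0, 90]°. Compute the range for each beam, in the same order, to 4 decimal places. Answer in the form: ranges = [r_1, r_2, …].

ranges = [0.2899, 2.8470, 0.9659]

beam 1: φ=-90°, α=195°
  dir = (cos 195°, sin 195°) = (-0.9659, -0.2588); from cell (1,3)
  next x-line at t=0.2899, next y-line at t=2.8978; Δt_x=1.0353, Δt_y=3.8637
    x: enter (0,3) at t=0.2899 ← occupied
  → r_1 = 0.2899
beam 2: φ=0°, α=285°
  dir = (cos 285°, sin 285°) = (0.2588, -0.9659); from cell (1,3)
  next x-line at t=2.7819, next y-line at t=0.7765; Δt_x=3.8637, Δt_y=1.0353
    y: enter (1,2) at t=0.7765
    y: enter (1,1) at t=1.8117
    x: enter (2,1) at t=2.7819
    y: enter (2,0) at t=2.8470 ← occupied
  → r_2 = 2.8470
beam 3: φ=90°, α=15°
  dir = (cos 15°, sin 15°) = (0.9659, 0.2588); from cell (1,3)
  next x-line at t=0.7454, next y-line at t=0.9659; Δt_x=1.0353, Δt_y=3.8637
    x: enter (2,3) at t=0.7454
    y: enter (2,4) at t=0.9659 ← occupied
  → r_3 = 0.9659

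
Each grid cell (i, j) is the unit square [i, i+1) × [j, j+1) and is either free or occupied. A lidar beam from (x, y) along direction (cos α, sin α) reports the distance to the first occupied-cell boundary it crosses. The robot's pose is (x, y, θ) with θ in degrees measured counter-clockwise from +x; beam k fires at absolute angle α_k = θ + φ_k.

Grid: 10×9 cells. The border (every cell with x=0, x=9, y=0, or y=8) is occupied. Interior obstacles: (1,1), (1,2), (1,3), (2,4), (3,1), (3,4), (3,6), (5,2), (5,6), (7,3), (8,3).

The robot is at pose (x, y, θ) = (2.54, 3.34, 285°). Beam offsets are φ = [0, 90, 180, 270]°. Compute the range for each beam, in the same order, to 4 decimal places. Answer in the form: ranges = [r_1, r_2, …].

ranges = [1.7773, 6.6879, 0.6833, 0.5590]

beam 1: φ=0°, α=285°
  dir = (cos 285°, sin 285°) = (0.2588, -0.9659); from cell (2,3)
  next x-line at t=1.7773, next y-line at t=0.3520; Δt_x=3.8637, Δt_y=1.0353
    y: enter (2,2) at t=0.3520
    y: enter (2,1) at t=1.3873
    x: enter (3,1) at t=1.7773 ← occupied
  → r_1 = 1.7773
beam 2: φ=90°, α=15°
  dir = (cos 15°, sin 15°) = (0.9659, 0.2588); from cell (2,3)
  next x-line at t=0.4762, next y-line at t=2.5500; Δt_x=1.0353, Δt_y=3.8637
    x: enter (3,3) at t=0.4762
    x: enter (4,3) at t=1.5115
    x: enter (5,3) at t=2.5468
    y: enter (5,4) at t=2.5500
    x: enter (6,4) at t=3.5821
    x: enter (7,4) at t=4.6173
    x: enter (8,4) at t=5.6526
    y: enter (8,5) at t=6.4137
    x: enter (9,5) at t=6.6879 ← occupied
  → r_2 = 6.6879
beam 3: φ=180°, α=105°
  dir = (cos 105°, sin 105°) = (-0.2588, 0.9659); from cell (2,3)
  next x-line at t=2.0864, next y-line at t=0.6833; Δt_x=3.8637, Δt_y=1.0353
    y: enter (2,4) at t=0.6833 ← occupied
  → r_3 = 0.6833
beam 4: φ=270°, α=195°
  dir = (cos 195°, sin 195°) = (-0.9659, -0.2588); from cell (2,3)
  next x-line at t=0.5590, next y-line at t=1.3137; Δt_x=1.0353, Δt_y=3.8637
    x: enter (1,3) at t=0.5590 ← occupied
  → r_4 = 0.5590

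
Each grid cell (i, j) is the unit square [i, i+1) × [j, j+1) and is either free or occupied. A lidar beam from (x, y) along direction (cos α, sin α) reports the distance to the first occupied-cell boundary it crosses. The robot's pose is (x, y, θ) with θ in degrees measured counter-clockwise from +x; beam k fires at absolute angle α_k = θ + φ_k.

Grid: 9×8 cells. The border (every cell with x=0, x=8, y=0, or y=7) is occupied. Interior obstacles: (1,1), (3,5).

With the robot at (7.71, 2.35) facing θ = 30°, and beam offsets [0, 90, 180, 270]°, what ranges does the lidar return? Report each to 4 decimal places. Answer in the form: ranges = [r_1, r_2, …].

beam 1: φ=0°, α=30°
  direction (0.8660, 0.5000); cell (7,2); t to first gridline: x 0.3349, y 1.3000 (then +1.1547 / +2.0000)
    (8,2) via x @ 0.3349  # hit
  → r_1 = 0.3349
beam 2: φ=90°, α=120°
  direction (-0.5000, 0.8660); cell (7,2); t to first gridline: x 1.4200, y 0.7506 (then +2.0000 / +1.1547)
    (7,3) via y @ 0.7506
    (6,3) via x @ 1.4200
    (6,4) via y @ 1.9053
    (6,5) via y @ 3.0600
    (5,5) via x @ 3.4200
    (5,6) via y @ 4.2147
    (5,7) via y @ 5.3694  # hit
  → r_2 = 5.3694
beam 3: φ=180°, α=210°
  direction (-0.8660, -0.5000); cell (7,2); t to first gridline: x 0.8198, y 0.7000 (then +1.1547 / +2.0000)
    (7,1) via y @ 0.7000
    (6,1) via x @ 0.8198
    (5,1) via x @ 1.9745
    (5,0) via y @ 2.7000  # hit
  → r_3 = 2.7000
beam 4: φ=270°, α=300°
  direction (0.5000, -0.8660); cell (7,2); t to first gridline: x 0.5800, y 0.4041 (then +2.0000 / +1.1547)
    (7,1) via y @ 0.4041
    (8,1) via x @ 0.5800  # hit
  → r_4 = 0.5800

ranges = [0.3349, 5.3694, 2.7000, 0.5800]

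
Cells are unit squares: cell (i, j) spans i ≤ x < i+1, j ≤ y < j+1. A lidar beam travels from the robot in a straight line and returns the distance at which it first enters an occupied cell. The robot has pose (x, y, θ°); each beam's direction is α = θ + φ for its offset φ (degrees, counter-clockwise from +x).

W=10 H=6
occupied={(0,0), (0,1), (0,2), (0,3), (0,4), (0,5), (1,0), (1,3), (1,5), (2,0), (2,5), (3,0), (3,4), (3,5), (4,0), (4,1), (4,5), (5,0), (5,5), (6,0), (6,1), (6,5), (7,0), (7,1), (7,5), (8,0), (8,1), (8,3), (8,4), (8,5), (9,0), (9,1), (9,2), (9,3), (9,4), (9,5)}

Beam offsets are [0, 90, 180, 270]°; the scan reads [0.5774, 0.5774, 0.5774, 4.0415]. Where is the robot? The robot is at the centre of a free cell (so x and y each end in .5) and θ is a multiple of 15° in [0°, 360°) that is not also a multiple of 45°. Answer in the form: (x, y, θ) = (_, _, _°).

(x, y, θ) = (5.5, 1.5, 150°)

Enumerate (i+0.5, j+0.5, θ) over the 24 free cells and 16 admissible headings. For each, cast all 4 beams and compare to the given ranges.
  (7.5, 2.5, 285°): beam 1 = 0.5176 ≠ 0.5774 ✗
  (4.5, 2.5, 60°): beam 1 = 2.8868 ≠ 0.5774 ✗
  (6.5, 3.5, 120°): beam 1 = 1.7321 ≠ 0.5774 ✗
  (6.5, 2.5, 15°): beam 1 = 1.9319 ≠ 0.5774 ✗
  …
  (5.5, 1.5, 150°): r_1=0.5774, r_2=0.5774, r_3=0.5774, r_4=4.0415 — all match ✓
Unique over the lattice → pose = (5.5, 1.5, 150°).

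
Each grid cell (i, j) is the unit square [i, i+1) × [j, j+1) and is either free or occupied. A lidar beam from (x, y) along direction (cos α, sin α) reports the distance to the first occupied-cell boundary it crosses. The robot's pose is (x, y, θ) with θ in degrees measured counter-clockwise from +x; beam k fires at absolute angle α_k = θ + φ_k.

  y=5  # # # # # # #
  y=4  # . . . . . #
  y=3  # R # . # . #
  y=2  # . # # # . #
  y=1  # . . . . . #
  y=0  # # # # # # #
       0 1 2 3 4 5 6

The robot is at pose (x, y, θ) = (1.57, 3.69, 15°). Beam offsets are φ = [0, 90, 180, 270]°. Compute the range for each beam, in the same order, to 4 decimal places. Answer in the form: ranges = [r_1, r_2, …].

beam 1: φ=0°, α=15°
  direction (0.9659, 0.2588); cell (1,3); t to first gridline: x 0.4452, y 1.1977 (then +1.0353 / +3.8637)
    (2,3) via x @ 0.4452  # hit
  → r_1 = 0.4452
beam 2: φ=90°, α=105°
  direction (-0.2588, 0.9659); cell (1,3); t to first gridline: x 2.2023, y 0.3209 (then +3.8637 / +1.0353)
    (1,4) via y @ 0.3209
    (1,5) via y @ 1.3562  # hit
  → r_2 = 1.3562
beam 3: φ=180°, α=195°
  direction (-0.9659, -0.2588); cell (1,3); t to first gridline: x 0.5901, y 2.6660 (then +1.0353 / +3.8637)
    (0,3) via x @ 0.5901  # hit
  → r_3 = 0.5901
beam 4: φ=270°, α=285°
  direction (0.2588, -0.9659); cell (1,3); t to first gridline: x 1.6614, y 0.7143 (then +3.8637 / +1.0353)
    (1,2) via y @ 0.7143
    (2,2) via x @ 1.6614  # hit
  → r_4 = 1.6614

ranges = [0.4452, 1.3562, 0.5901, 1.6614]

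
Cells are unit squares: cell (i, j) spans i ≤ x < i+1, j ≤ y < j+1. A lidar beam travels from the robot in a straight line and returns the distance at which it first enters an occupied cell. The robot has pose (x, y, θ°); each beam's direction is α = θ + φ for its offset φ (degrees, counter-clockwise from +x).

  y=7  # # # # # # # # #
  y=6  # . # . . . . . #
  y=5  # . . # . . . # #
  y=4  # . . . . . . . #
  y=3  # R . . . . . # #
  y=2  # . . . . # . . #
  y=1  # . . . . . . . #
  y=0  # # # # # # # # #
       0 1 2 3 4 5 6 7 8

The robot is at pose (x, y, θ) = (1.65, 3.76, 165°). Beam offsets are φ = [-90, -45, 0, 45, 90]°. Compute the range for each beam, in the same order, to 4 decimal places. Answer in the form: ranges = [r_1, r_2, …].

ranges = [2.3190, 1.3000, 0.6729, 0.7506, 2.5114]

beam 1: φ=-90°, α=75°
  cosα=0.2588 sinα=0.9659 | (1,3) | tMaxX 1.3523 tMaxY 0.2485 | tΔX 3.8637 tΔY 1.0353
    t=0.2485 [y] (1,4)
    t=1.2837 [y] (1,5)
    t=1.3523 [x] (2,5)
    t=2.3190 [y] (2,6) — stop
  → r_1 = 2.3190
beam 2: φ=-45°, α=120°
  cosα=-0.5000 sinα=0.8660 | (1,3) | tMaxX 1.3000 tMaxY 0.2771 | tΔX 2.0000 tΔY 1.1547
    t=0.2771 [y] (1,4)
    t=1.3000 [x] (0,4) — stop
  → r_2 = 1.3000
beam 3: φ=0°, α=165°
  cosα=-0.9659 sinα=0.2588 | (1,3) | tMaxX 0.6729 tMaxY 0.9273 | tΔX 1.0353 tΔY 3.8637
    t=0.6729 [x] (0,3) — stop
  → r_3 = 0.6729
beam 4: φ=45°, α=210°
  cosα=-0.8660 sinα=-0.5000 | (1,3) | tMaxX 0.7506 tMaxY 1.5200 | tΔX 1.1547 tΔY 2.0000
    t=0.7506 [x] (0,3) — stop
  → r_4 = 0.7506
beam 5: φ=90°, α=255°
  cosα=-0.2588 sinα=-0.9659 | (1,3) | tMaxX 2.5114 tMaxY 0.7868 | tΔX 3.8637 tΔY 1.0353
    t=0.7868 [y] (1,2)
    t=1.8221 [y] (1,1)
    t=2.5114 [x] (0,1) — stop
  → r_5 = 2.5114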